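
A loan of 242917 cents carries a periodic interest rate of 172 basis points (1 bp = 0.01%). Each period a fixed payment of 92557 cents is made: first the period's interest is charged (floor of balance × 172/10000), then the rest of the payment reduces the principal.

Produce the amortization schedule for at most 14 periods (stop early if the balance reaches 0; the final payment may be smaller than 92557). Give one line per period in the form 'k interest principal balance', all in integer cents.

1 4178 88379 154538
2 2658 89899 64639
3 1111 64639 0

1. interest=⌊242917·172/10000⌋=4178; principal=92557-4178=88379; balance=242917-88379=154538
2. interest=⌊154538·172/10000⌋=2658; principal=92557-2658=89899; balance=154538-89899=64639
3. interest=⌊64639·172/10000⌋=1111; principal=min(92557-1111,64639)=64639; balance=64639-64639=0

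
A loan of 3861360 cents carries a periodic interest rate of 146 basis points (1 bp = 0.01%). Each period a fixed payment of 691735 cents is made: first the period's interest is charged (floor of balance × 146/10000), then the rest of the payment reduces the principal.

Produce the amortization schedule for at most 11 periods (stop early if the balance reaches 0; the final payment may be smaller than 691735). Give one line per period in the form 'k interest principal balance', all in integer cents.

1 56375 635360 3226000
2 47099 644636 2581364
3 37687 654048 1927316
4 28138 663597 1263719
5 18450 673285 590434
6 8620 590434 0

1. interest=⌊3861360·146/10000⌋=56375; principal=691735-56375=635360; balance=3861360-635360=3226000
2. interest=⌊3226000·146/10000⌋=47099; principal=691735-47099=644636; balance=3226000-644636=2581364
3. interest=⌊2581364·146/10000⌋=37687; principal=691735-37687=654048; balance=2581364-654048=1927316
4. interest=⌊1927316·146/10000⌋=28138; principal=691735-28138=663597; balance=1927316-663597=1263719
5. interest=⌊1263719·146/10000⌋=18450; principal=691735-18450=673285; balance=1263719-673285=590434
6. interest=⌊590434·146/10000⌋=8620; principal=min(691735-8620,590434)=590434; balance=590434-590434=0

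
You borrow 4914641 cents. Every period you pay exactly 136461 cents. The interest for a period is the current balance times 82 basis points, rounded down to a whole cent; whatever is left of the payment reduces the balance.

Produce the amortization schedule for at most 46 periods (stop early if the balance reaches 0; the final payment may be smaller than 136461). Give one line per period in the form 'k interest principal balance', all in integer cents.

1. interest=⌊4914641·82/10000⌋=40300; principal=136461-40300=96161; balance=4914641-96161=4818480
2. interest=⌊4818480·82/10000⌋=39511; principal=136461-39511=96950; balance=4818480-96950=4721530
3. interest=⌊4721530·82/10000⌋=38716; principal=136461-38716=97745; balance=4721530-97745=4623785
4. interest=⌊4623785·82/10000⌋=37915; principal=136461-37915=98546; balance=4623785-98546=4525239
5. interest=⌊4525239·82/10000⌋=37106; principal=136461-37106=99355; balance=4525239-99355=4425884
6. interest=⌊4425884·82/10000⌋=36292; principal=136461-36292=100169; balance=4425884-100169=4325715
7. interest=⌊4325715·82/10000⌋=35470; principal=136461-35470=100991; balance=4325715-100991=4224724
8. interest=⌊4224724·82/10000⌋=34642; principal=136461-34642=101819; balance=4224724-101819=4122905
9. interest=⌊4122905·82/10000⌋=33807; principal=136461-33807=102654; balance=4122905-102654=4020251
10. interest=⌊4020251·82/10000⌋=32966; principal=136461-32966=103495; balance=4020251-103495=3916756
11. interest=⌊3916756·82/10000⌋=32117; principal=136461-32117=104344; balance=3916756-104344=3812412
12. interest=⌊3812412·82/10000⌋=31261; principal=136461-31261=105200; balance=3812412-105200=3707212
13. interest=⌊3707212·82/10000⌋=30399; principal=136461-30399=106062; balance=3707212-106062=3601150
14. interest=⌊3601150·82/10000⌋=29529; principal=136461-29529=106932; balance=3601150-106932=3494218
15. interest=⌊3494218·82/10000⌋=28652; principal=136461-28652=107809; balance=3494218-107809=3386409
16. interest=⌊3386409·82/10000⌋=27768; principal=136461-27768=108693; balance=3386409-108693=3277716
17. interest=⌊3277716·82/10000⌋=26877; principal=136461-26877=109584; balance=3277716-109584=3168132
18. interest=⌊3168132·82/10000⌋=25978; principal=136461-25978=110483; balance=3168132-110483=3057649
19. interest=⌊3057649·82/10000⌋=25072; principal=136461-25072=111389; balance=3057649-111389=2946260
20. interest=⌊2946260·82/10000⌋=24159; principal=136461-24159=112302; balance=2946260-112302=2833958
21. interest=⌊2833958·82/10000⌋=23238; principal=136461-23238=113223; balance=2833958-113223=2720735
22. interest=⌊2720735·82/10000⌋=22310; principal=136461-22310=114151; balance=2720735-114151=2606584
23. interest=⌊2606584·82/10000⌋=21373; principal=136461-21373=115088; balance=2606584-115088=2491496
24. interest=⌊2491496·82/10000⌋=20430; principal=136461-20430=116031; balance=2491496-116031=2375465
25. interest=⌊2375465·82/10000⌋=19478; principal=136461-19478=116983; balance=2375465-116983=2258482
26. interest=⌊2258482·82/10000⌋=18519; principal=136461-18519=117942; balance=2258482-117942=2140540
27. interest=⌊2140540·82/10000⌋=17552; principal=136461-17552=118909; balance=2140540-118909=2021631
28. interest=⌊2021631·82/10000⌋=16577; principal=136461-16577=119884; balance=2021631-119884=1901747
29. interest=⌊1901747·82/10000⌋=15594; principal=136461-15594=120867; balance=1901747-120867=1780880
30. interest=⌊1780880·82/10000⌋=14603; principal=136461-14603=121858; balance=1780880-121858=1659022
31. interest=⌊1659022·82/10000⌋=13603; principal=136461-13603=122858; balance=1659022-122858=1536164
32. interest=⌊1536164·82/10000⌋=12596; principal=136461-12596=123865; balance=1536164-123865=1412299
33. interest=⌊1412299·82/10000⌋=11580; principal=136461-11580=124881; balance=1412299-124881=1287418
34. interest=⌊1287418·82/10000⌋=10556; principal=136461-10556=125905; balance=1287418-125905=1161513
35. interest=⌊1161513·82/10000⌋=9524; principal=136461-9524=126937; balance=1161513-126937=1034576
36. interest=⌊1034576·82/10000⌋=8483; principal=136461-8483=127978; balance=1034576-127978=906598
37. interest=⌊906598·82/10000⌋=7434; principal=136461-7434=129027; balance=906598-129027=777571
38. interest=⌊777571·82/10000⌋=6376; principal=136461-6376=130085; balance=777571-130085=647486
39. interest=⌊647486·82/10000⌋=5309; principal=136461-5309=131152; balance=647486-131152=516334
40. interest=⌊516334·82/10000⌋=4233; principal=136461-4233=132228; balance=516334-132228=384106
41. interest=⌊384106·82/10000⌋=3149; principal=136461-3149=133312; balance=384106-133312=250794
42. interest=⌊250794·82/10000⌋=2056; principal=136461-2056=134405; balance=250794-134405=116389
43. interest=⌊116389·82/10000⌋=954; principal=min(136461-954,116389)=116389; balance=116389-116389=0

1 40300 96161 4818480
2 39511 96950 4721530
3 38716 97745 4623785
4 37915 98546 4525239
5 37106 99355 4425884
6 36292 100169 4325715
7 35470 100991 4224724
8 34642 101819 4122905
9 33807 102654 4020251
10 32966 103495 3916756
11 32117 104344 3812412
12 31261 105200 3707212
13 30399 106062 3601150
14 29529 106932 3494218
15 28652 107809 3386409
16 27768 108693 3277716
17 26877 109584 3168132
18 25978 110483 3057649
19 25072 111389 2946260
20 24159 112302 2833958
21 23238 113223 2720735
22 22310 114151 2606584
23 21373 115088 2491496
24 20430 116031 2375465
25 19478 116983 2258482
26 18519 117942 2140540
27 17552 118909 2021631
28 16577 119884 1901747
29 15594 120867 1780880
30 14603 121858 1659022
31 13603 122858 1536164
32 12596 123865 1412299
33 11580 124881 1287418
34 10556 125905 1161513
35 9524 126937 1034576
36 8483 127978 906598
37 7434 129027 777571
38 6376 130085 647486
39 5309 131152 516334
40 4233 132228 384106
41 3149 133312 250794
42 2056 134405 116389
43 954 116389 0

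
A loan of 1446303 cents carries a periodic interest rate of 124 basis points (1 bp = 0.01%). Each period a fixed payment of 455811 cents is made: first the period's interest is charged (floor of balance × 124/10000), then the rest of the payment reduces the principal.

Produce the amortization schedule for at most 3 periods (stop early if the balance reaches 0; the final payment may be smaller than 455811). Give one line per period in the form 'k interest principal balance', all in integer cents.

1. interest=⌊1446303·124/10000⌋=17934; principal=455811-17934=437877; balance=1446303-437877=1008426
2. interest=⌊1008426·124/10000⌋=12504; principal=455811-12504=443307; balance=1008426-443307=565119
3. interest=⌊565119·124/10000⌋=7007; principal=455811-7007=448804; balance=565119-448804=116315

1 17934 437877 1008426
2 12504 443307 565119
3 7007 448804 116315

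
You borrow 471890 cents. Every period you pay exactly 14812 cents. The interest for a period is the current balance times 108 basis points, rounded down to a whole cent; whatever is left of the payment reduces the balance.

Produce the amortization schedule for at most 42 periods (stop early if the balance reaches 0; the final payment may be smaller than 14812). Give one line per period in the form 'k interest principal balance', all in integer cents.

1 5096 9716 462174
2 4991 9821 452353
3 4885 9927 442426
4 4778 10034 432392
5 4669 10143 422249
6 4560 10252 411997
7 4449 10363 401634
8 4337 10475 391159
9 4224 10588 380571
10 4110 10702 369869
11 3994 10818 359051
12 3877 10935 348116
13 3759 11053 337063
14 3640 11172 325891
15 3519 11293 314598
16 3397 11415 303183
17 3274 11538 291645
18 3149 11663 279982
19 3023 11789 268193
20 2896 11916 256277
21 2767 12045 244232
22 2637 12175 232057
23 2506 12306 219751
24 2373 12439 207312
25 2238 12574 194738
26 2103 12709 182029
27 1965 12847 169182
28 1827 12985 156197
29 1686 13126 143071
30 1545 13267 129804
31 1401 13411 116393
32 1257 13555 102838
33 1110 13702 89136
34 962 13850 75286
35 813 13999 61287
36 661 14151 47136
37 509 14303 32833
38 354 14458 18375
39 198 14614 3761
40 40 3761 0

1. interest=⌊471890·108/10000⌋=5096; principal=14812-5096=9716; balance=471890-9716=462174
2. interest=⌊462174·108/10000⌋=4991; principal=14812-4991=9821; balance=462174-9821=452353
3. interest=⌊452353·108/10000⌋=4885; principal=14812-4885=9927; balance=452353-9927=442426
4. interest=⌊442426·108/10000⌋=4778; principal=14812-4778=10034; balance=442426-10034=432392
5. interest=⌊432392·108/10000⌋=4669; principal=14812-4669=10143; balance=432392-10143=422249
6. interest=⌊422249·108/10000⌋=4560; principal=14812-4560=10252; balance=422249-10252=411997
7. interest=⌊411997·108/10000⌋=4449; principal=14812-4449=10363; balance=411997-10363=401634
8. interest=⌊401634·108/10000⌋=4337; principal=14812-4337=10475; balance=401634-10475=391159
9. interest=⌊391159·108/10000⌋=4224; principal=14812-4224=10588; balance=391159-10588=380571
10. interest=⌊380571·108/10000⌋=4110; principal=14812-4110=10702; balance=380571-10702=369869
11. interest=⌊369869·108/10000⌋=3994; principal=14812-3994=10818; balance=369869-10818=359051
12. interest=⌊359051·108/10000⌋=3877; principal=14812-3877=10935; balance=359051-10935=348116
13. interest=⌊348116·108/10000⌋=3759; principal=14812-3759=11053; balance=348116-11053=337063
14. interest=⌊337063·108/10000⌋=3640; principal=14812-3640=11172; balance=337063-11172=325891
15. interest=⌊325891·108/10000⌋=3519; principal=14812-3519=11293; balance=325891-11293=314598
16. interest=⌊314598·108/10000⌋=3397; principal=14812-3397=11415; balance=314598-11415=303183
17. interest=⌊303183·108/10000⌋=3274; principal=14812-3274=11538; balance=303183-11538=291645
18. interest=⌊291645·108/10000⌋=3149; principal=14812-3149=11663; balance=291645-11663=279982
19. interest=⌊279982·108/10000⌋=3023; principal=14812-3023=11789; balance=279982-11789=268193
20. interest=⌊268193·108/10000⌋=2896; principal=14812-2896=11916; balance=268193-11916=256277
21. interest=⌊256277·108/10000⌋=2767; principal=14812-2767=12045; balance=256277-12045=244232
22. interest=⌊244232·108/10000⌋=2637; principal=14812-2637=12175; balance=244232-12175=232057
23. interest=⌊232057·108/10000⌋=2506; principal=14812-2506=12306; balance=232057-12306=219751
24. interest=⌊219751·108/10000⌋=2373; principal=14812-2373=12439; balance=219751-12439=207312
25. interest=⌊207312·108/10000⌋=2238; principal=14812-2238=12574; balance=207312-12574=194738
26. interest=⌊194738·108/10000⌋=2103; principal=14812-2103=12709; balance=194738-12709=182029
27. interest=⌊182029·108/10000⌋=1965; principal=14812-1965=12847; balance=182029-12847=169182
28. interest=⌊169182·108/10000⌋=1827; principal=14812-1827=12985; balance=169182-12985=156197
29. interest=⌊156197·108/10000⌋=1686; principal=14812-1686=13126; balance=156197-13126=143071
30. interest=⌊143071·108/10000⌋=1545; principal=14812-1545=13267; balance=143071-13267=129804
31. interest=⌊129804·108/10000⌋=1401; principal=14812-1401=13411; balance=129804-13411=116393
32. interest=⌊116393·108/10000⌋=1257; principal=14812-1257=13555; balance=116393-13555=102838
33. interest=⌊102838·108/10000⌋=1110; principal=14812-1110=13702; balance=102838-13702=89136
34. interest=⌊89136·108/10000⌋=962; principal=14812-962=13850; balance=89136-13850=75286
35. interest=⌊75286·108/10000⌋=813; principal=14812-813=13999; balance=75286-13999=61287
36. interest=⌊61287·108/10000⌋=661; principal=14812-661=14151; balance=61287-14151=47136
37. interest=⌊47136·108/10000⌋=509; principal=14812-509=14303; balance=47136-14303=32833
38. interest=⌊32833·108/10000⌋=354; principal=14812-354=14458; balance=32833-14458=18375
39. interest=⌊18375·108/10000⌋=198; principal=14812-198=14614; balance=18375-14614=3761
40. interest=⌊3761·108/10000⌋=40; principal=min(14812-40,3761)=3761; balance=3761-3761=0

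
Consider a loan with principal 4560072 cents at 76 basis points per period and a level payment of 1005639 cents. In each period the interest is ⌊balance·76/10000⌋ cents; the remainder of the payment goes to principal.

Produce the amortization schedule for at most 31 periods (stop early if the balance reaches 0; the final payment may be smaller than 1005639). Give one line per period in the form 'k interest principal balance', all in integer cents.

1. interest=⌊4560072·76/10000⌋=34656; principal=1005639-34656=970983; balance=4560072-970983=3589089
2. interest=⌊3589089·76/10000⌋=27277; principal=1005639-27277=978362; balance=3589089-978362=2610727
3. interest=⌊2610727·76/10000⌋=19841; principal=1005639-19841=985798; balance=2610727-985798=1624929
4. interest=⌊1624929·76/10000⌋=12349; principal=1005639-12349=993290; balance=1624929-993290=631639
5. interest=⌊631639·76/10000⌋=4800; principal=min(1005639-4800,631639)=631639; balance=631639-631639=0

1 34656 970983 3589089
2 27277 978362 2610727
3 19841 985798 1624929
4 12349 993290 631639
5 4800 631639 0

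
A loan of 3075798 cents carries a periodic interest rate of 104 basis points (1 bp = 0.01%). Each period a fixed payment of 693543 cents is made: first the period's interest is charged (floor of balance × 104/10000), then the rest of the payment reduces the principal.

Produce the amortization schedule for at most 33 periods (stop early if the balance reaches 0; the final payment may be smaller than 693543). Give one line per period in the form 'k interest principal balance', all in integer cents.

1. interest=⌊3075798·104/10000⌋=31988; principal=693543-31988=661555; balance=3075798-661555=2414243
2. interest=⌊2414243·104/10000⌋=25108; principal=693543-25108=668435; balance=2414243-668435=1745808
3. interest=⌊1745808·104/10000⌋=18156; principal=693543-18156=675387; balance=1745808-675387=1070421
4. interest=⌊1070421·104/10000⌋=11132; principal=693543-11132=682411; balance=1070421-682411=388010
5. interest=⌊388010·104/10000⌋=4035; principal=min(693543-4035,388010)=388010; balance=388010-388010=0

1 31988 661555 2414243
2 25108 668435 1745808
3 18156 675387 1070421
4 11132 682411 388010
5 4035 388010 0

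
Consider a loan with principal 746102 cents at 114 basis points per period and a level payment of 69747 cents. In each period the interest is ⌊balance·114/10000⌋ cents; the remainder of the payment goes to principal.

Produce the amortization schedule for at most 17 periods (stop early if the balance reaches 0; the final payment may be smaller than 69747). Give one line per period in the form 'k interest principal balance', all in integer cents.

1. interest=⌊746102·114/10000⌋=8505; principal=69747-8505=61242; balance=746102-61242=684860
2. interest=⌊684860·114/10000⌋=7807; principal=69747-7807=61940; balance=684860-61940=622920
3. interest=⌊622920·114/10000⌋=7101; principal=69747-7101=62646; balance=622920-62646=560274
4. interest=⌊560274·114/10000⌋=6387; principal=69747-6387=63360; balance=560274-63360=496914
5. interest=⌊496914·114/10000⌋=5664; principal=69747-5664=64083; balance=496914-64083=432831
6. interest=⌊432831·114/10000⌋=4934; principal=69747-4934=64813; balance=432831-64813=368018
7. interest=⌊368018·114/10000⌋=4195; principal=69747-4195=65552; balance=368018-65552=302466
8. interest=⌊302466·114/10000⌋=3448; principal=69747-3448=66299; balance=302466-66299=236167
9. interest=⌊236167·114/10000⌋=2692; principal=69747-2692=67055; balance=236167-67055=169112
10. interest=⌊169112·114/10000⌋=1927; principal=69747-1927=67820; balance=169112-67820=101292
11. interest=⌊101292·114/10000⌋=1154; principal=69747-1154=68593; balance=101292-68593=32699
12. interest=⌊32699·114/10000⌋=372; principal=min(69747-372,32699)=32699; balance=32699-32699=0

1 8505 61242 684860
2 7807 61940 622920
3 7101 62646 560274
4 6387 63360 496914
5 5664 64083 432831
6 4934 64813 368018
7 4195 65552 302466
8 3448 66299 236167
9 2692 67055 169112
10 1927 67820 101292
11 1154 68593 32699
12 372 32699 0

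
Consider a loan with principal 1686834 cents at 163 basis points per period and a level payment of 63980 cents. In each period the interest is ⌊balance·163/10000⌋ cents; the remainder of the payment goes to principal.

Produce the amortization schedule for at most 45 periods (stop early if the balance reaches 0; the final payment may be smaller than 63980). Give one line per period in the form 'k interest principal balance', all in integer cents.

1. interest=⌊1686834·163/10000⌋=27495; principal=63980-27495=36485; balance=1686834-36485=1650349
2. interest=⌊1650349·163/10000⌋=26900; principal=63980-26900=37080; balance=1650349-37080=1613269
3. interest=⌊1613269·163/10000⌋=26296; principal=63980-26296=37684; balance=1613269-37684=1575585
4. interest=⌊1575585·163/10000⌋=25682; principal=63980-25682=38298; balance=1575585-38298=1537287
5. interest=⌊1537287·163/10000⌋=25057; principal=63980-25057=38923; balance=1537287-38923=1498364
6. interest=⌊1498364·163/10000⌋=24423; principal=63980-24423=39557; balance=1498364-39557=1458807
7. interest=⌊1458807·163/10000⌋=23778; principal=63980-23778=40202; balance=1458807-40202=1418605
8. interest=⌊1418605·163/10000⌋=23123; principal=63980-23123=40857; balance=1418605-40857=1377748
9. interest=⌊1377748·163/10000⌋=22457; principal=63980-22457=41523; balance=1377748-41523=1336225
10. interest=⌊1336225·163/10000⌋=21780; principal=63980-21780=42200; balance=1336225-42200=1294025
11. interest=⌊1294025·163/10000⌋=21092; principal=63980-21092=42888; balance=1294025-42888=1251137
12. interest=⌊1251137·163/10000⌋=20393; principal=63980-20393=43587; balance=1251137-43587=1207550
13. interest=⌊1207550·163/10000⌋=19683; principal=63980-19683=44297; balance=1207550-44297=1163253
14. interest=⌊1163253·163/10000⌋=18961; principal=63980-18961=45019; balance=1163253-45019=1118234
15. interest=⌊1118234·163/10000⌋=18227; principal=63980-18227=45753; balance=1118234-45753=1072481
16. interest=⌊1072481·163/10000⌋=17481; principal=63980-17481=46499; balance=1072481-46499=1025982
17. interest=⌊1025982·163/10000⌋=16723; principal=63980-16723=47257; balance=1025982-47257=978725
18. interest=⌊978725·163/10000⌋=15953; principal=63980-15953=48027; balance=978725-48027=930698
19. interest=⌊930698·163/10000⌋=15170; principal=63980-15170=48810; balance=930698-48810=881888
20. interest=⌊881888·163/10000⌋=14374; principal=63980-14374=49606; balance=881888-49606=832282
21. interest=⌊832282·163/10000⌋=13566; principal=63980-13566=50414; balance=832282-50414=781868
22. interest=⌊781868·163/10000⌋=12744; principal=63980-12744=51236; balance=781868-51236=730632
23. interest=⌊730632·163/10000⌋=11909; principal=63980-11909=52071; balance=730632-52071=678561
24. interest=⌊678561·163/10000⌋=11060; principal=63980-11060=52920; balance=678561-52920=625641
25. interest=⌊625641·163/10000⌋=10197; principal=63980-10197=53783; balance=625641-53783=571858
26. interest=⌊571858·163/10000⌋=9321; principal=63980-9321=54659; balance=571858-54659=517199
27. interest=⌊517199·163/10000⌋=8430; principal=63980-8430=55550; balance=517199-55550=461649
28. interest=⌊461649·163/10000⌋=7524; principal=63980-7524=56456; balance=461649-56456=405193
29. interest=⌊405193·163/10000⌋=6604; principal=63980-6604=57376; balance=405193-57376=347817
30. interest=⌊347817·163/10000⌋=5669; principal=63980-5669=58311; balance=347817-58311=289506
31. interest=⌊289506·163/10000⌋=4718; principal=63980-4718=59262; balance=289506-59262=230244
32. interest=⌊230244·163/10000⌋=3752; principal=63980-3752=60228; balance=230244-60228=170016
33. interest=⌊170016·163/10000⌋=2771; principal=63980-2771=61209; balance=170016-61209=108807
34. interest=⌊108807·163/10000⌋=1773; principal=63980-1773=62207; balance=108807-62207=46600
35. interest=⌊46600·163/10000⌋=759; principal=min(63980-759,46600)=46600; balance=46600-46600=0

1 27495 36485 1650349
2 26900 37080 1613269
3 26296 37684 1575585
4 25682 38298 1537287
5 25057 38923 1498364
6 24423 39557 1458807
7 23778 40202 1418605
8 23123 40857 1377748
9 22457 41523 1336225
10 21780 42200 1294025
11 21092 42888 1251137
12 20393 43587 1207550
13 19683 44297 1163253
14 18961 45019 1118234
15 18227 45753 1072481
16 17481 46499 1025982
17 16723 47257 978725
18 15953 48027 930698
19 15170 48810 881888
20 14374 49606 832282
21 13566 50414 781868
22 12744 51236 730632
23 11909 52071 678561
24 11060 52920 625641
25 10197 53783 571858
26 9321 54659 517199
27 8430 55550 461649
28 7524 56456 405193
29 6604 57376 347817
30 5669 58311 289506
31 4718 59262 230244
32 3752 60228 170016
33 2771 61209 108807
34 1773 62207 46600
35 759 46600 0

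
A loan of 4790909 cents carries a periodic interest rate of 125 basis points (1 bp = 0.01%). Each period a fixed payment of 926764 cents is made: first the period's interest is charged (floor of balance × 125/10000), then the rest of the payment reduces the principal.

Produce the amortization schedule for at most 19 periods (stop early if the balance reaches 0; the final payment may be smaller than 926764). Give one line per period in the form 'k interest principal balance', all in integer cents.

1. interest=⌊4790909·125/10000⌋=59886; principal=926764-59886=866878; balance=4790909-866878=3924031
2. interest=⌊3924031·125/10000⌋=49050; principal=926764-49050=877714; balance=3924031-877714=3046317
3. interest=⌊3046317·125/10000⌋=38078; principal=926764-38078=888686; balance=3046317-888686=2157631
4. interest=⌊2157631·125/10000⌋=26970; principal=926764-26970=899794; balance=2157631-899794=1257837
5. interest=⌊1257837·125/10000⌋=15722; principal=926764-15722=911042; balance=1257837-911042=346795
6. interest=⌊346795·125/10000⌋=4334; principal=min(926764-4334,346795)=346795; balance=346795-346795=0

1 59886 866878 3924031
2 49050 877714 3046317
3 38078 888686 2157631
4 26970 899794 1257837
5 15722 911042 346795
6 4334 346795 0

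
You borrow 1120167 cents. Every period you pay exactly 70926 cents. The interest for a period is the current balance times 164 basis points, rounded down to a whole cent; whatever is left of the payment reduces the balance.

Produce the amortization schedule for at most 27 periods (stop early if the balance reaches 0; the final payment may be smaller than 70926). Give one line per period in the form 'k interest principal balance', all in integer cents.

1. interest=⌊1120167·164/10000⌋=18370; principal=70926-18370=52556; balance=1120167-52556=1067611
2. interest=⌊1067611·164/10000⌋=17508; principal=70926-17508=53418; balance=1067611-53418=1014193
3. interest=⌊1014193·164/10000⌋=16632; principal=70926-16632=54294; balance=1014193-54294=959899
4. interest=⌊959899·164/10000⌋=15742; principal=70926-15742=55184; balance=959899-55184=904715
5. interest=⌊904715·164/10000⌋=14837; principal=70926-14837=56089; balance=904715-56089=848626
6. interest=⌊848626·164/10000⌋=13917; principal=70926-13917=57009; balance=848626-57009=791617
7. interest=⌊791617·164/10000⌋=12982; principal=70926-12982=57944; balance=791617-57944=733673
8. interest=⌊733673·164/10000⌋=12032; principal=70926-12032=58894; balance=733673-58894=674779
9. interest=⌊674779·164/10000⌋=11066; principal=70926-11066=59860; balance=674779-59860=614919
10. interest=⌊614919·164/10000⌋=10084; principal=70926-10084=60842; balance=614919-60842=554077
11. interest=⌊554077·164/10000⌋=9086; principal=70926-9086=61840; balance=554077-61840=492237
12. interest=⌊492237·164/10000⌋=8072; principal=70926-8072=62854; balance=492237-62854=429383
13. interest=⌊429383·164/10000⌋=7041; principal=70926-7041=63885; balance=429383-63885=365498
14. interest=⌊365498·164/10000⌋=5994; principal=70926-5994=64932; balance=365498-64932=300566
15. interest=⌊300566·164/10000⌋=4929; principal=70926-4929=65997; balance=300566-65997=234569
16. interest=⌊234569·164/10000⌋=3846; principal=70926-3846=67080; balance=234569-67080=167489
17. interest=⌊167489·164/10000⌋=2746; principal=70926-2746=68180; balance=167489-68180=99309
18. interest=⌊99309·164/10000⌋=1628; principal=70926-1628=69298; balance=99309-69298=30011
19. interest=⌊30011·164/10000⌋=492; principal=min(70926-492,30011)=30011; balance=30011-30011=0

1 18370 52556 1067611
2 17508 53418 1014193
3 16632 54294 959899
4 15742 55184 904715
5 14837 56089 848626
6 13917 57009 791617
7 12982 57944 733673
8 12032 58894 674779
9 11066 59860 614919
10 10084 60842 554077
11 9086 61840 492237
12 8072 62854 429383
13 7041 63885 365498
14 5994 64932 300566
15 4929 65997 234569
16 3846 67080 167489
17 2746 68180 99309
18 1628 69298 30011
19 492 30011 0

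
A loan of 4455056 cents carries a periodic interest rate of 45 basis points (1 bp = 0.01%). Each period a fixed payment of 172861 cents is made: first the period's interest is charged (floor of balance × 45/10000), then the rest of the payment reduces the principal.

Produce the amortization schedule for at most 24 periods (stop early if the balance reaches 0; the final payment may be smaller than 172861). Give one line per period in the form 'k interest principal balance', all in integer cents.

1 20047 152814 4302242
2 19360 153501 4148741
3 18669 154192 3994549
4 17975 154886 3839663
5 17278 155583 3684080
6 16578 156283 3527797
7 15875 156986 3370811
8 15168 157693 3213118
9 14459 158402 3054716
10 13746 159115 2895601
11 13030 159831 2735770
12 12310 160551 2575219
13 11588 161273 2413946
14 10862 161999 2251947
15 10133 162728 2089219
16 9401 163460 1925759
17 8665 164196 1761563
18 7927 164934 1596629
19 7184 165677 1430952
20 6439 166422 1264530
21 5690 167171 1097359
22 4938 167923 929436
23 4182 168679 760757
24 3423 169438 591319

1. interest=⌊4455056·45/10000⌋=20047; principal=172861-20047=152814; balance=4455056-152814=4302242
2. interest=⌊4302242·45/10000⌋=19360; principal=172861-19360=153501; balance=4302242-153501=4148741
3. interest=⌊4148741·45/10000⌋=18669; principal=172861-18669=154192; balance=4148741-154192=3994549
4. interest=⌊3994549·45/10000⌋=17975; principal=172861-17975=154886; balance=3994549-154886=3839663
5. interest=⌊3839663·45/10000⌋=17278; principal=172861-17278=155583; balance=3839663-155583=3684080
6. interest=⌊3684080·45/10000⌋=16578; principal=172861-16578=156283; balance=3684080-156283=3527797
7. interest=⌊3527797·45/10000⌋=15875; principal=172861-15875=156986; balance=3527797-156986=3370811
8. interest=⌊3370811·45/10000⌋=15168; principal=172861-15168=157693; balance=3370811-157693=3213118
9. interest=⌊3213118·45/10000⌋=14459; principal=172861-14459=158402; balance=3213118-158402=3054716
10. interest=⌊3054716·45/10000⌋=13746; principal=172861-13746=159115; balance=3054716-159115=2895601
11. interest=⌊2895601·45/10000⌋=13030; principal=172861-13030=159831; balance=2895601-159831=2735770
12. interest=⌊2735770·45/10000⌋=12310; principal=172861-12310=160551; balance=2735770-160551=2575219
13. interest=⌊2575219·45/10000⌋=11588; principal=172861-11588=161273; balance=2575219-161273=2413946
14. interest=⌊2413946·45/10000⌋=10862; principal=172861-10862=161999; balance=2413946-161999=2251947
15. interest=⌊2251947·45/10000⌋=10133; principal=172861-10133=162728; balance=2251947-162728=2089219
16. interest=⌊2089219·45/10000⌋=9401; principal=172861-9401=163460; balance=2089219-163460=1925759
17. interest=⌊1925759·45/10000⌋=8665; principal=172861-8665=164196; balance=1925759-164196=1761563
18. interest=⌊1761563·45/10000⌋=7927; principal=172861-7927=164934; balance=1761563-164934=1596629
19. interest=⌊1596629·45/10000⌋=7184; principal=172861-7184=165677; balance=1596629-165677=1430952
20. interest=⌊1430952·45/10000⌋=6439; principal=172861-6439=166422; balance=1430952-166422=1264530
21. interest=⌊1264530·45/10000⌋=5690; principal=172861-5690=167171; balance=1264530-167171=1097359
22. interest=⌊1097359·45/10000⌋=4938; principal=172861-4938=167923; balance=1097359-167923=929436
23. interest=⌊929436·45/10000⌋=4182; principal=172861-4182=168679; balance=929436-168679=760757
24. interest=⌊760757·45/10000⌋=3423; principal=172861-3423=169438; balance=760757-169438=591319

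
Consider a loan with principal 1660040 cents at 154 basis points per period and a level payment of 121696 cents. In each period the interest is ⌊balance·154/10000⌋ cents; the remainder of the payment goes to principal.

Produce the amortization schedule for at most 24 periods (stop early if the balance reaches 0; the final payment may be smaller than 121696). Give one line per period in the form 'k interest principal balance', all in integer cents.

1. interest=⌊1660040·154/10000⌋=25564; principal=121696-25564=96132; balance=1660040-96132=1563908
2. interest=⌊1563908·154/10000⌋=24084; principal=121696-24084=97612; balance=1563908-97612=1466296
3. interest=⌊1466296·154/10000⌋=22580; principal=121696-22580=99116; balance=1466296-99116=1367180
4. interest=⌊1367180·154/10000⌋=21054; principal=121696-21054=100642; balance=1367180-100642=1266538
5. interest=⌊1266538·154/10000⌋=19504; principal=121696-19504=102192; balance=1266538-102192=1164346
6. interest=⌊1164346·154/10000⌋=17930; principal=121696-17930=103766; balance=1164346-103766=1060580
7. interest=⌊1060580·154/10000⌋=16332; principal=121696-16332=105364; balance=1060580-105364=955216
8. interest=⌊955216·154/10000⌋=14710; principal=121696-14710=106986; balance=955216-106986=848230
9. interest=⌊848230·154/10000⌋=13062; principal=121696-13062=108634; balance=848230-108634=739596
10. interest=⌊739596·154/10000⌋=11389; principal=121696-11389=110307; balance=739596-110307=629289
11. interest=⌊629289·154/10000⌋=9691; principal=121696-9691=112005; balance=629289-112005=517284
12. interest=⌊517284·154/10000⌋=7966; principal=121696-7966=113730; balance=517284-113730=403554
13. interest=⌊403554·154/10000⌋=6214; principal=121696-6214=115482; balance=403554-115482=288072
14. interest=⌊288072·154/10000⌋=4436; principal=121696-4436=117260; balance=288072-117260=170812
15. interest=⌊170812·154/10000⌋=2630; principal=121696-2630=119066; balance=170812-119066=51746
16. interest=⌊51746·154/10000⌋=796; principal=min(121696-796,51746)=51746; balance=51746-51746=0

1 25564 96132 1563908
2 24084 97612 1466296
3 22580 99116 1367180
4 21054 100642 1266538
5 19504 102192 1164346
6 17930 103766 1060580
7 16332 105364 955216
8 14710 106986 848230
9 13062 108634 739596
10 11389 110307 629289
11 9691 112005 517284
12 7966 113730 403554
13 6214 115482 288072
14 4436 117260 170812
15 2630 119066 51746
16 796 51746 0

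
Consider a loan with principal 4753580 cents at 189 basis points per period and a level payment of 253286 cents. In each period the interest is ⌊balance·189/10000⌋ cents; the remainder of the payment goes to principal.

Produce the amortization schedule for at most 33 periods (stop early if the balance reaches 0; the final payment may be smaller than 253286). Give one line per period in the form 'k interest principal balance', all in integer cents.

1 89842 163444 4590136
2 86753 166533 4423603
3 83606 169680 4253923
4 80399 172887 4081036
5 77131 176155 3904881
6 73802 179484 3725397
7 70410 182876 3542521
8 66953 186333 3356188
9 63431 189855 3166333
10 59843 193443 2972890
11 56187 197099 2775791
12 52462 200824 2574967
13 48666 204620 2370347
14 44799 208487 2161860
15 40859 212427 1949433
16 36844 216442 1732991
17 32753 220533 1512458
18 28585 224701 1287757
19 24338 228948 1058809
20 20011 233275 825534
21 15602 237684 587850
22 11110 242176 345674
23 6533 246753 98921
24 1869 98921 0

1. interest=⌊4753580·189/10000⌋=89842; principal=253286-89842=163444; balance=4753580-163444=4590136
2. interest=⌊4590136·189/10000⌋=86753; principal=253286-86753=166533; balance=4590136-166533=4423603
3. interest=⌊4423603·189/10000⌋=83606; principal=253286-83606=169680; balance=4423603-169680=4253923
4. interest=⌊4253923·189/10000⌋=80399; principal=253286-80399=172887; balance=4253923-172887=4081036
5. interest=⌊4081036·189/10000⌋=77131; principal=253286-77131=176155; balance=4081036-176155=3904881
6. interest=⌊3904881·189/10000⌋=73802; principal=253286-73802=179484; balance=3904881-179484=3725397
7. interest=⌊3725397·189/10000⌋=70410; principal=253286-70410=182876; balance=3725397-182876=3542521
8. interest=⌊3542521·189/10000⌋=66953; principal=253286-66953=186333; balance=3542521-186333=3356188
9. interest=⌊3356188·189/10000⌋=63431; principal=253286-63431=189855; balance=3356188-189855=3166333
10. interest=⌊3166333·189/10000⌋=59843; principal=253286-59843=193443; balance=3166333-193443=2972890
11. interest=⌊2972890·189/10000⌋=56187; principal=253286-56187=197099; balance=2972890-197099=2775791
12. interest=⌊2775791·189/10000⌋=52462; principal=253286-52462=200824; balance=2775791-200824=2574967
13. interest=⌊2574967·189/10000⌋=48666; principal=253286-48666=204620; balance=2574967-204620=2370347
14. interest=⌊2370347·189/10000⌋=44799; principal=253286-44799=208487; balance=2370347-208487=2161860
15. interest=⌊2161860·189/10000⌋=40859; principal=253286-40859=212427; balance=2161860-212427=1949433
16. interest=⌊1949433·189/10000⌋=36844; principal=253286-36844=216442; balance=1949433-216442=1732991
17. interest=⌊1732991·189/10000⌋=32753; principal=253286-32753=220533; balance=1732991-220533=1512458
18. interest=⌊1512458·189/10000⌋=28585; principal=253286-28585=224701; balance=1512458-224701=1287757
19. interest=⌊1287757·189/10000⌋=24338; principal=253286-24338=228948; balance=1287757-228948=1058809
20. interest=⌊1058809·189/10000⌋=20011; principal=253286-20011=233275; balance=1058809-233275=825534
21. interest=⌊825534·189/10000⌋=15602; principal=253286-15602=237684; balance=825534-237684=587850
22. interest=⌊587850·189/10000⌋=11110; principal=253286-11110=242176; balance=587850-242176=345674
23. interest=⌊345674·189/10000⌋=6533; principal=253286-6533=246753; balance=345674-246753=98921
24. interest=⌊98921·189/10000⌋=1869; principal=min(253286-1869,98921)=98921; balance=98921-98921=0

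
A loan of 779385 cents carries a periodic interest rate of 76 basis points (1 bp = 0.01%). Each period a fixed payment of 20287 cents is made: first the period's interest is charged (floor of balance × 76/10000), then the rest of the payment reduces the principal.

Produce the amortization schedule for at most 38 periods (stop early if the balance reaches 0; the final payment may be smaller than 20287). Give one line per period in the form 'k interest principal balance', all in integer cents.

1. interest=⌊779385·76/10000⌋=5923; principal=20287-5923=14364; balance=779385-14364=765021
2. interest=⌊765021·76/10000⌋=5814; principal=20287-5814=14473; balance=765021-14473=750548
3. interest=⌊750548·76/10000⌋=5704; principal=20287-5704=14583; balance=750548-14583=735965
4. interest=⌊735965·76/10000⌋=5593; principal=20287-5593=14694; balance=735965-14694=721271
5. interest=⌊721271·76/10000⌋=5481; principal=20287-5481=14806; balance=721271-14806=706465
6. interest=⌊706465·76/10000⌋=5369; principal=20287-5369=14918; balance=706465-14918=691547
7. interest=⌊691547·76/10000⌋=5255; principal=20287-5255=15032; balance=691547-15032=676515
8. interest=⌊676515·76/10000⌋=5141; principal=20287-5141=15146; balance=676515-15146=661369
9. interest=⌊661369·76/10000⌋=5026; principal=20287-5026=15261; balance=661369-15261=646108
10. interest=⌊646108·76/10000⌋=4910; principal=20287-4910=15377; balance=646108-15377=630731
11. interest=⌊630731·76/10000⌋=4793; principal=20287-4793=15494; balance=630731-15494=615237
12. interest=⌊615237·76/10000⌋=4675; principal=20287-4675=15612; balance=615237-15612=599625
13. interest=⌊599625·76/10000⌋=4557; principal=20287-4557=15730; balance=599625-15730=583895
14. interest=⌊583895·76/10000⌋=4437; principal=20287-4437=15850; balance=583895-15850=568045
15. interest=⌊568045·76/10000⌋=4317; principal=20287-4317=15970; balance=568045-15970=552075
16. interest=⌊552075·76/10000⌋=4195; principal=20287-4195=16092; balance=552075-16092=535983
17. interest=⌊535983·76/10000⌋=4073; principal=20287-4073=16214; balance=535983-16214=519769
18. interest=⌊519769·76/10000⌋=3950; principal=20287-3950=16337; balance=519769-16337=503432
19. interest=⌊503432·76/10000⌋=3826; principal=20287-3826=16461; balance=503432-16461=486971
20. interest=⌊486971·76/10000⌋=3700; principal=20287-3700=16587; balance=486971-16587=470384
21. interest=⌊470384·76/10000⌋=3574; principal=20287-3574=16713; balance=470384-16713=453671
22. interest=⌊453671·76/10000⌋=3447; principal=20287-3447=16840; balance=453671-16840=436831
23. interest=⌊436831·76/10000⌋=3319; principal=20287-3319=16968; balance=436831-16968=419863
24. interest=⌊419863·76/10000⌋=3190; principal=20287-3190=17097; balance=419863-17097=402766
25. interest=⌊402766·76/10000⌋=3061; principal=20287-3061=17226; balance=402766-17226=385540
26. interest=⌊385540·76/10000⌋=2930; principal=20287-2930=17357; balance=385540-17357=368183
27. interest=⌊368183·76/10000⌋=2798; principal=20287-2798=17489; balance=368183-17489=350694
28. interest=⌊350694·76/10000⌋=2665; principal=20287-2665=17622; balance=350694-17622=333072
29. interest=⌊333072·76/10000⌋=2531; principal=20287-2531=17756; balance=333072-17756=315316
30. interest=⌊315316·76/10000⌋=2396; principal=20287-2396=17891; balance=315316-17891=297425
31. interest=⌊297425·76/10000⌋=2260; principal=20287-2260=18027; balance=297425-18027=279398
32. interest=⌊279398·76/10000⌋=2123; principal=20287-2123=18164; balance=279398-18164=261234
33. interest=⌊261234·76/10000⌋=1985; principal=20287-1985=18302; balance=261234-18302=242932
34. interest=⌊242932·76/10000⌋=1846; principal=20287-1846=18441; balance=242932-18441=224491
35. interest=⌊224491·76/10000⌋=1706; principal=20287-1706=18581; balance=224491-18581=205910
36. interest=⌊205910·76/10000⌋=1564; principal=20287-1564=18723; balance=205910-18723=187187
37. interest=⌊187187·76/10000⌋=1422; principal=20287-1422=18865; balance=187187-18865=168322
38. interest=⌊168322·76/10000⌋=1279; principal=20287-1279=19008; balance=168322-19008=149314

1 5923 14364 765021
2 5814 14473 750548
3 5704 14583 735965
4 5593 14694 721271
5 5481 14806 706465
6 5369 14918 691547
7 5255 15032 676515
8 5141 15146 661369
9 5026 15261 646108
10 4910 15377 630731
11 4793 15494 615237
12 4675 15612 599625
13 4557 15730 583895
14 4437 15850 568045
15 4317 15970 552075
16 4195 16092 535983
17 4073 16214 519769
18 3950 16337 503432
19 3826 16461 486971
20 3700 16587 470384
21 3574 16713 453671
22 3447 16840 436831
23 3319 16968 419863
24 3190 17097 402766
25 3061 17226 385540
26 2930 17357 368183
27 2798 17489 350694
28 2665 17622 333072
29 2531 17756 315316
30 2396 17891 297425
31 2260 18027 279398
32 2123 18164 261234
33 1985 18302 242932
34 1846 18441 224491
35 1706 18581 205910
36 1564 18723 187187
37 1422 18865 168322
38 1279 19008 149314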